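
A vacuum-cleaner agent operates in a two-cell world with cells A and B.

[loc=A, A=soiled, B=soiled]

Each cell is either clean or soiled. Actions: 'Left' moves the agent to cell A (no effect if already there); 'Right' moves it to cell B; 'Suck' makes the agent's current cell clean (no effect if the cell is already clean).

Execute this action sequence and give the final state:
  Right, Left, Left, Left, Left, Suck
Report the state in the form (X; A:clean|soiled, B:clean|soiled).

(A; A:clean, B:soiled)

step 1/6 (Right): (B; A:soiled, B:soiled)
step 2/6 (Left): (A; A:soiled, B:soiled)
step 3/6 (Left): (A; A:soiled, B:soiled)
step 4/6 (Left): (A; A:soiled, B:soiled)
step 5/6 (Left): (A; A:soiled, B:soiled)
step 6/6 (Suck): (A; A:clean, B:soiled)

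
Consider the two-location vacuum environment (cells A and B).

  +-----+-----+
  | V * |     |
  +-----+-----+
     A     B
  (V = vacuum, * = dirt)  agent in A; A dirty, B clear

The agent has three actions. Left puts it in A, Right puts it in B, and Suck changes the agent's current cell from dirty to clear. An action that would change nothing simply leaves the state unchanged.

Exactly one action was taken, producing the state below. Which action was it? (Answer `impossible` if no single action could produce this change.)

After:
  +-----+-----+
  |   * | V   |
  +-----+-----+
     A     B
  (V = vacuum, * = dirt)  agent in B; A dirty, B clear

try  Left: loc=A A=dirty B=clear
try Right: loc=B A=dirty B=clear  ← match
try  Suck: loc=A A=clear B=clear

Right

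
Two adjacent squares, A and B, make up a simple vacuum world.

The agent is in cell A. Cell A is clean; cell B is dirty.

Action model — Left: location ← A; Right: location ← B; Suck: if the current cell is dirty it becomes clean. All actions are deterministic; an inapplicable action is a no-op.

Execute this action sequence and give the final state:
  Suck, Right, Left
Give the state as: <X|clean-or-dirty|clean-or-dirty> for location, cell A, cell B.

1. Suck → <A|clean|dirty>
2. Right → <B|clean|dirty>
3. Left → <A|clean|dirty>

<A|clean|dirty>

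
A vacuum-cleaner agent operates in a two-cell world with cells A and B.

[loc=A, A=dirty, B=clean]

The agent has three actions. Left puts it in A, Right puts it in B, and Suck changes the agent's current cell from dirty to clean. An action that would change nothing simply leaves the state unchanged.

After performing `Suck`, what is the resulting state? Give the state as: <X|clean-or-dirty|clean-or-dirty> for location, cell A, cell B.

<A|clean|clean>

start: <A|dirty|clean>
1. Suck → <A|clean|clean>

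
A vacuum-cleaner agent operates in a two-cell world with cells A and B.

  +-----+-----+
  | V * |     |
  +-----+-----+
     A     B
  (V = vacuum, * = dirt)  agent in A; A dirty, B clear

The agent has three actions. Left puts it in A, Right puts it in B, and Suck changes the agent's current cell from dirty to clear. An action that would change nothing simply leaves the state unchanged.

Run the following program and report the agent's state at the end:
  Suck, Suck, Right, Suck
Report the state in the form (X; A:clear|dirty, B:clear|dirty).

(B; A:clear, B:clear)

Suck (#1): (A; A:clear, B:clear)
Suck (#2): (A; A:clear, B:clear)
Right (#3): (B; A:clear, B:clear)
Suck (#4): (B; A:clear, B:clear)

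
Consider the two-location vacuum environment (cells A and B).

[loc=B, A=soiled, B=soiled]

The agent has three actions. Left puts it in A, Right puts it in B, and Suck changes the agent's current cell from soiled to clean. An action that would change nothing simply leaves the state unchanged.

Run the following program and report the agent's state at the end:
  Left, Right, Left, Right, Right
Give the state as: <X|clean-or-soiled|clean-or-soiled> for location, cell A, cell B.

<B|soiled|soiled>

1. Left → <A|soiled|soiled>
2. Right → <B|soiled|soiled>
3. Left → <A|soiled|soiled>
4. Right → <B|soiled|soiled>
5. Right → <B|soiled|soiled>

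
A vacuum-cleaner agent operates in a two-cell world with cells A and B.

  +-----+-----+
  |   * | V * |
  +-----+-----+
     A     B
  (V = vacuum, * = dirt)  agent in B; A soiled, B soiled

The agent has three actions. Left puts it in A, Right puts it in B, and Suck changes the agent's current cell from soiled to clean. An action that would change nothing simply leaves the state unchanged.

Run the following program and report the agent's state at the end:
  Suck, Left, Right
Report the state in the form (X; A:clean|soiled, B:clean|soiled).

(B; A:soiled, B:clean)

[1] after Suck: (B; A:soiled, B:clean)
[2] after Left: (A; A:soiled, B:clean)
[3] after Right: (B; A:soiled, B:clean)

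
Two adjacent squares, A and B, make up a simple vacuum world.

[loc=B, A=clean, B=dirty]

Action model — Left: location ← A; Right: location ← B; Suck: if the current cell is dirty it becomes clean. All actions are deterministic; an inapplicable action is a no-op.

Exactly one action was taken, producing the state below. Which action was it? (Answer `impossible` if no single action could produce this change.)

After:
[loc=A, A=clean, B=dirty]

try  Left: <A|clean|dirty>  ← match
try Right: <B|clean|dirty>
try  Suck: <B|clean|clean>

Left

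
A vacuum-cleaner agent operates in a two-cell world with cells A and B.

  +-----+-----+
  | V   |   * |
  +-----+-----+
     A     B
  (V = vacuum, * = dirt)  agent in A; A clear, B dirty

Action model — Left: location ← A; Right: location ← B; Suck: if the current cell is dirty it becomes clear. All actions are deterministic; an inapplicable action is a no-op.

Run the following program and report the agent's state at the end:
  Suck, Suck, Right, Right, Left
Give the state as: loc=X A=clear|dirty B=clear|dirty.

1) do Suck; now loc=A A=clear B=dirty
2) do Suck; now loc=A A=clear B=dirty
3) do Right; now loc=B A=clear B=dirty
4) do Right; now loc=B A=clear B=dirty
5) do Left; now loc=A A=clear B=dirty

loc=A A=clear B=dirty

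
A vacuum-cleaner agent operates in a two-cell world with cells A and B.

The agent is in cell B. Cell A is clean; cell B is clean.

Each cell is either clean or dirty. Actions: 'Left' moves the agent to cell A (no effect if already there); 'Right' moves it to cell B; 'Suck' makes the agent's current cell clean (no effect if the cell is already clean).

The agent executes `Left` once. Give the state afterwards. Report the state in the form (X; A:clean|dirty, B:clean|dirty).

(A; A:clean, B:clean)

start: (B; A:clean, B:clean)
Left (#1): (A; A:clean, B:clean)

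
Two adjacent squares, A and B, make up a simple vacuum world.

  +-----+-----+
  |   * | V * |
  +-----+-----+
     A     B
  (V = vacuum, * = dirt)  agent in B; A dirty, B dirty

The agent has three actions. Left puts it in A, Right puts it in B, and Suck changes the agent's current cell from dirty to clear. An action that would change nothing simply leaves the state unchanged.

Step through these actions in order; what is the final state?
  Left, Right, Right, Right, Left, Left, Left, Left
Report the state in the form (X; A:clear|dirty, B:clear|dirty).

1) do Left; now (A; A:dirty, B:dirty)
2) do Right; now (B; A:dirty, B:dirty)
3) do Right; now (B; A:dirty, B:dirty)
4) do Right; now (B; A:dirty, B:dirty)
5) do Left; now (A; A:dirty, B:dirty)
6) do Left; now (A; A:dirty, B:dirty)
7) do Left; now (A; A:dirty, B:dirty)
8) do Left; now (A; A:dirty, B:dirty)

(A; A:dirty, B:dirty)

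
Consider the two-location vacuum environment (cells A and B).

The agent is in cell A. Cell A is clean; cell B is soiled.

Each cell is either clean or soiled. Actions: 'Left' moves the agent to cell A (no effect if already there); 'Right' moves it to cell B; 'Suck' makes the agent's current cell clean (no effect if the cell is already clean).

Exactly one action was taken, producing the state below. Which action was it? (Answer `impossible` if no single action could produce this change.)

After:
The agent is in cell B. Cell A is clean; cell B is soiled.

Right

try  Left: loc=A A=clean B=soiled
try Right: loc=B A=clean B=soiled  ← match
try  Suck: loc=A A=clean B=soiled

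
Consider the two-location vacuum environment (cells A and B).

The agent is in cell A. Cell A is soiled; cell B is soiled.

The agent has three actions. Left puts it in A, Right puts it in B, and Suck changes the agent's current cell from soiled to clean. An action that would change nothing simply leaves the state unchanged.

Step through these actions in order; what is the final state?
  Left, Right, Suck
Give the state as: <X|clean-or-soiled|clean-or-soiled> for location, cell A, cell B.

1. Left → <A|soiled|soiled>
2. Right → <B|soiled|soiled>
3. Suck → <B|soiled|clean>

<B|soiled|clean>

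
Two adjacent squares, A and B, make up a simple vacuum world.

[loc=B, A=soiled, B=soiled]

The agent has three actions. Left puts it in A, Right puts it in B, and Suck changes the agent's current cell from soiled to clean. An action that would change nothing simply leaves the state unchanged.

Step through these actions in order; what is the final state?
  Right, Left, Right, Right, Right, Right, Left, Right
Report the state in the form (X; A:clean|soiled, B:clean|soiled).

(B; A:soiled, B:soiled)

step 1/8 (Right): (B; A:soiled, B:soiled)
step 2/8 (Left): (A; A:soiled, B:soiled)
step 3/8 (Right): (B; A:soiled, B:soiled)
step 4/8 (Right): (B; A:soiled, B:soiled)
step 5/8 (Right): (B; A:soiled, B:soiled)
step 6/8 (Right): (B; A:soiled, B:soiled)
step 7/8 (Left): (A; A:soiled, B:soiled)
step 8/8 (Right): (B; A:soiled, B:soiled)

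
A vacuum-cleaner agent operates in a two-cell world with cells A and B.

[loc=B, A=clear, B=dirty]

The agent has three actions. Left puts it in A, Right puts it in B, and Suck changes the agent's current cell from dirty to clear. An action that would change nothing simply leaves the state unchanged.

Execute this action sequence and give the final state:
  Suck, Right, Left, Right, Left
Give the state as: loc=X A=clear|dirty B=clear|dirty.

t=1 Suck ⇒ loc=B A=clear B=clear
t=2 Right ⇒ loc=B A=clear B=clear
t=3 Left ⇒ loc=A A=clear B=clear
t=4 Right ⇒ loc=B A=clear B=clear
t=5 Left ⇒ loc=A A=clear B=clear

loc=A A=clear B=clear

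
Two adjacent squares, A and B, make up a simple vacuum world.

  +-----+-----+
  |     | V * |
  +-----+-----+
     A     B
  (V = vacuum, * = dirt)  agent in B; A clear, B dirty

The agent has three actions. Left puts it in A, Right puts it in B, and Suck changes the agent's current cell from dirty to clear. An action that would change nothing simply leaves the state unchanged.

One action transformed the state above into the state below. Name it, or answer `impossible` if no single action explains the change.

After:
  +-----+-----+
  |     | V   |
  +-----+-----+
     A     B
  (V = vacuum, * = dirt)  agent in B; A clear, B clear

Suck

try  Left: loc=A A=clear B=dirty
try Right: loc=B A=clear B=dirty
try  Suck: loc=B A=clear B=clear  ← match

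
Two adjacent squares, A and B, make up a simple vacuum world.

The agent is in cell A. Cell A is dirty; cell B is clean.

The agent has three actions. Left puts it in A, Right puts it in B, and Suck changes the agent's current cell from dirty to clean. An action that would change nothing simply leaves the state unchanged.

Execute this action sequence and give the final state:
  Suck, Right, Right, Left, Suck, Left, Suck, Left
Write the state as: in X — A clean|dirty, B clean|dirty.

t=1 Suck ⇒ in A — A clean, B clean
t=2 Right ⇒ in B — A clean, B clean
t=3 Right ⇒ in B — A clean, B clean
t=4 Left ⇒ in A — A clean, B clean
t=5 Suck ⇒ in A — A clean, B clean
t=6 Left ⇒ in A — A clean, B clean
t=7 Suck ⇒ in A — A clean, B clean
t=8 Left ⇒ in A — A clean, B clean

in A — A clean, B clean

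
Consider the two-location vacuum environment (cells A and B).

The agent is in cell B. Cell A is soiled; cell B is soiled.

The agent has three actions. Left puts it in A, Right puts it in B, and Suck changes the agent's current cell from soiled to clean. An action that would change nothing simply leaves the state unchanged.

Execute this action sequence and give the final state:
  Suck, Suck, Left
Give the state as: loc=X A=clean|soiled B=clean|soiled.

t=1 Suck ⇒ loc=B A=soiled B=clean
t=2 Suck ⇒ loc=B A=soiled B=clean
t=3 Left ⇒ loc=A A=soiled B=clean

loc=A A=soiled B=clean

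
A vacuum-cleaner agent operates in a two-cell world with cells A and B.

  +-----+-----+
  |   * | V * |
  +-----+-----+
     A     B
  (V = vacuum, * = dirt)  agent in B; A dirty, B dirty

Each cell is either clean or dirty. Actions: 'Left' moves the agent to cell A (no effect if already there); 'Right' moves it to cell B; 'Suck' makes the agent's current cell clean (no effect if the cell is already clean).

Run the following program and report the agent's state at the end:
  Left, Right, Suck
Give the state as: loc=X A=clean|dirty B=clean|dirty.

t=1 Left ⇒ loc=A A=dirty B=dirty
t=2 Right ⇒ loc=B A=dirty B=dirty
t=3 Suck ⇒ loc=B A=dirty B=clean

loc=B A=dirty B=clean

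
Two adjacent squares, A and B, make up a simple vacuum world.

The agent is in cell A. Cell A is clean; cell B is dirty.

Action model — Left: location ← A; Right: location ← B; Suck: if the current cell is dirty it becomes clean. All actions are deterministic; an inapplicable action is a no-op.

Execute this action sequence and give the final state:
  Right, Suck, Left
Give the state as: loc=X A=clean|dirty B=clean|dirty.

step 1/3 (Right): loc=B A=clean B=dirty
step 2/3 (Suck): loc=B A=clean B=clean
step 3/3 (Left): loc=A A=clean B=clean

loc=A A=clean B=clean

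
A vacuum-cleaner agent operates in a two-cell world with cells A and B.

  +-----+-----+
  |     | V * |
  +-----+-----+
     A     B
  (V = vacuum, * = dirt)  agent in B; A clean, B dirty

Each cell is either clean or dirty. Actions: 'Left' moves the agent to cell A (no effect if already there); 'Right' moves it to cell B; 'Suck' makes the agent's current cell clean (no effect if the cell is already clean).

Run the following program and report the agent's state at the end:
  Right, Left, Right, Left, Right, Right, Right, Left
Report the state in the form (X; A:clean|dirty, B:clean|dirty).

(A; A:clean, B:dirty)

1) do Right; now (B; A:clean, B:dirty)
2) do Left; now (A; A:clean, B:dirty)
3) do Right; now (B; A:clean, B:dirty)
4) do Left; now (A; A:clean, B:dirty)
5) do Right; now (B; A:clean, B:dirty)
6) do Right; now (B; A:clean, B:dirty)
7) do Right; now (B; A:clean, B:dirty)
8) do Left; now (A; A:clean, B:dirty)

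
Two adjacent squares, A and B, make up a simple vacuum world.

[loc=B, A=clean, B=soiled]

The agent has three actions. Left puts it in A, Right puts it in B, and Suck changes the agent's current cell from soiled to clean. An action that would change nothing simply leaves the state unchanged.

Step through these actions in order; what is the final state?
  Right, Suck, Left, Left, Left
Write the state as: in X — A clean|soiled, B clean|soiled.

in A — A clean, B clean

step 1/5 (Right): in B — A clean, B soiled
step 2/5 (Suck): in B — A clean, B clean
step 3/5 (Left): in A — A clean, B clean
step 4/5 (Left): in A — A clean, B clean
step 5/5 (Left): in A — A clean, B clean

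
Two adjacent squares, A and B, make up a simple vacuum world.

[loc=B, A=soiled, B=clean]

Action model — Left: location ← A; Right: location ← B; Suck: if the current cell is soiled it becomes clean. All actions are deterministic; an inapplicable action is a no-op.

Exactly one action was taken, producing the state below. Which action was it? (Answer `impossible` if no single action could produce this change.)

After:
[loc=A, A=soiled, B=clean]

try  Left: <A|soiled|clean>  ← match
try Right: <B|soiled|clean>
try  Suck: <B|soiled|clean>

Left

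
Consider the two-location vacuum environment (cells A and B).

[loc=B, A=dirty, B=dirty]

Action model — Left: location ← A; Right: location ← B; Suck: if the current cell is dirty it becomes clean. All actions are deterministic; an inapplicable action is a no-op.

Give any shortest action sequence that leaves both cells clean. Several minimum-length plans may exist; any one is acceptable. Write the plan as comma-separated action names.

[1] after Suck: loc=B A=dirty B=clean
[2] after Left: loc=A A=dirty B=clean
[3] after Suck: loc=A A=clean B=clean
min 3: Suck B + move + Suck A

Suck, Left, Suck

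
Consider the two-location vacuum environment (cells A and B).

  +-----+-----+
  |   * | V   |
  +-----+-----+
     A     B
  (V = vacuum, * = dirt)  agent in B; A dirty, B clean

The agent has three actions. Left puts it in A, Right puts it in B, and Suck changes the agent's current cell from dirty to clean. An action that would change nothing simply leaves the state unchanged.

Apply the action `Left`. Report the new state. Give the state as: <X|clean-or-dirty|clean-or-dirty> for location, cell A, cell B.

<A|dirty|clean>

start: <B|dirty|clean>
t=1 Left ⇒ <A|dirty|clean>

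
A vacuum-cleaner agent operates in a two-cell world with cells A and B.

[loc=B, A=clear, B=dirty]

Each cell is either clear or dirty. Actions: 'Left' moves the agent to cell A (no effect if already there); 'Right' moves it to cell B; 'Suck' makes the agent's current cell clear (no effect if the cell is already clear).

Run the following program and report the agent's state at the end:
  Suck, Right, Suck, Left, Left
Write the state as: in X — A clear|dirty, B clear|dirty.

in A — A clear, B clear

1. Suck → in B — A clear, B clear
2. Right → in B — A clear, B clear
3. Suck → in B — A clear, B clear
4. Left → in A — A clear, B clear
5. Left → in A — A clear, B clear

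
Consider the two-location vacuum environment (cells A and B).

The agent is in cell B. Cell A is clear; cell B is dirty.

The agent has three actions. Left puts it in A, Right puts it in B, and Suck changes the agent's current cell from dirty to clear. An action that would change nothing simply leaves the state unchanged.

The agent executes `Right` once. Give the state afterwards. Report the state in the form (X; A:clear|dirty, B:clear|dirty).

(B; A:clear, B:dirty)

start: (B; A:clear, B:dirty)
1) do Right; now (B; A:clear, B:dirty)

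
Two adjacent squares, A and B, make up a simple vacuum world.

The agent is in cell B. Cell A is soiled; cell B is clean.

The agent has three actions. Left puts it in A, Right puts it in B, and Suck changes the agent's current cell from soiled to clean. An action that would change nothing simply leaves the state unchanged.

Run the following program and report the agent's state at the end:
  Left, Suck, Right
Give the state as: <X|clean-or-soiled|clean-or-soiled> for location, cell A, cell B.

1) do Left; now <A|soiled|clean>
2) do Suck; now <A|clean|clean>
3) do Right; now <B|clean|clean>

<B|clean|clean>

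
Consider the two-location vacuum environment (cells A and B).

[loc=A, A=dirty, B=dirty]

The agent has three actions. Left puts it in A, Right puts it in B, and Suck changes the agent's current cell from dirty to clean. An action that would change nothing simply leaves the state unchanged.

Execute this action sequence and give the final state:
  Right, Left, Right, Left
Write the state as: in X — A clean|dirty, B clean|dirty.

in A — A dirty, B dirty

step 1/4 (Right): in B — A dirty, B dirty
step 2/4 (Left): in A — A dirty, B dirty
step 3/4 (Right): in B — A dirty, B dirty
step 4/4 (Left): in A — A dirty, B dirty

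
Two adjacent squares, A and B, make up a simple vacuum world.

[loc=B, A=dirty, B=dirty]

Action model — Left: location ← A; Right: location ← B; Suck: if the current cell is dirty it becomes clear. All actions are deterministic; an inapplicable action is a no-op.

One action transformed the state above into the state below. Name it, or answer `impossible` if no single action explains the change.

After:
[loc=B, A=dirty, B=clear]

Suck

try  Left: (A; A:dirty, B:dirty)
try Right: (B; A:dirty, B:dirty)
try  Suck: (B; A:dirty, B:clear)  ← match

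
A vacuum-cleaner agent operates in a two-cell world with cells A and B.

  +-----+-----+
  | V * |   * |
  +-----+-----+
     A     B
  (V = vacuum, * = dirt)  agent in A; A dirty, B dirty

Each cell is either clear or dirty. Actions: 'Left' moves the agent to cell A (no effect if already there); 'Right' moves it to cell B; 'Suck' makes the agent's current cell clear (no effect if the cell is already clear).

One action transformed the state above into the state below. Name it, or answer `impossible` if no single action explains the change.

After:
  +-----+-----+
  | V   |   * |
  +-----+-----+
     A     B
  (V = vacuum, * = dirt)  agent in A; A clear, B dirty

Suck

try  Left: loc=A A=dirty B=dirty
try Right: loc=B A=dirty B=dirty
try  Suck: loc=A A=clear B=dirty  ← match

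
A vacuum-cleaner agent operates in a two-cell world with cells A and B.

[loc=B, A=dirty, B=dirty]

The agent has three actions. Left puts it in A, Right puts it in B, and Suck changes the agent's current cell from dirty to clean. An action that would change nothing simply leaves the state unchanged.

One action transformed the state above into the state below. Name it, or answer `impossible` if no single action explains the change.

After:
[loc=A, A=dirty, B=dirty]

try  Left: loc=A A=dirty B=dirty  ← match
try Right: loc=B A=dirty B=dirty
try  Suck: loc=B A=dirty B=clean

Left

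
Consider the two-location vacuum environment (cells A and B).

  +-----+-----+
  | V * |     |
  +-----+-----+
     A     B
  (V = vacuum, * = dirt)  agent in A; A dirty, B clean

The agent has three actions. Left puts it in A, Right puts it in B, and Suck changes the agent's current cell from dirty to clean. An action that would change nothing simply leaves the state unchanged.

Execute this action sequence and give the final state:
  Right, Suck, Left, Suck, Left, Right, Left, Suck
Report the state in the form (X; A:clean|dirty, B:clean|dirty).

(A; A:clean, B:clean)

step 1/8 (Right): (B; A:dirty, B:clean)
step 2/8 (Suck): (B; A:dirty, B:clean)
step 3/8 (Left): (A; A:dirty, B:clean)
step 4/8 (Suck): (A; A:clean, B:clean)
step 5/8 (Left): (A; A:clean, B:clean)
step 6/8 (Right): (B; A:clean, B:clean)
step 7/8 (Left): (A; A:clean, B:clean)
step 8/8 (Suck): (A; A:clean, B:clean)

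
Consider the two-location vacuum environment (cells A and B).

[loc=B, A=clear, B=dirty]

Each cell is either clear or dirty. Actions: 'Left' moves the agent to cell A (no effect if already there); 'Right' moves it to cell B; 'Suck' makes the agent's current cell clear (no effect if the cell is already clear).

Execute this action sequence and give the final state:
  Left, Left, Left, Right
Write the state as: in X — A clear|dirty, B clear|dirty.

[1] after Left: in A — A clear, B dirty
[2] after Left: in A — A clear, B dirty
[3] after Left: in A — A clear, B dirty
[4] after Right: in B — A clear, B dirty

in B — A clear, B dirty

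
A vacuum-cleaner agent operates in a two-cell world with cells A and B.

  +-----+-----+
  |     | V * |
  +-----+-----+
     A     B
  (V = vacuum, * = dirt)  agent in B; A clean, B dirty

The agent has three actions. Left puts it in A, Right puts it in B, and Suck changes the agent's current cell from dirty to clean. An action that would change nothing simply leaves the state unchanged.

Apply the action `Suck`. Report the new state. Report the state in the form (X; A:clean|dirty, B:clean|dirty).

(B; A:clean, B:clean)

start: (B; A:clean, B:dirty)
t=1 Suck ⇒ (B; A:clean, B:clean)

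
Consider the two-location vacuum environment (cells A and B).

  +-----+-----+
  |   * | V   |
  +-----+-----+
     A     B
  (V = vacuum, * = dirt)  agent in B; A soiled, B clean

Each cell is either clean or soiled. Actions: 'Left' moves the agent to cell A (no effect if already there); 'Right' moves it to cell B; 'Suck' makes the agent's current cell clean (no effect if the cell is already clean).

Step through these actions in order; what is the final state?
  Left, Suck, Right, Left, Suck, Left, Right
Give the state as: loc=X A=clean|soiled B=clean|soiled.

[1] after Left: loc=A A=soiled B=clean
[2] after Suck: loc=A A=clean B=clean
[3] after Right: loc=B A=clean B=clean
[4] after Left: loc=A A=clean B=clean
[5] after Suck: loc=A A=clean B=clean
[6] after Left: loc=A A=clean B=clean
[7] after Right: loc=B A=clean B=clean

loc=B A=clean B=clean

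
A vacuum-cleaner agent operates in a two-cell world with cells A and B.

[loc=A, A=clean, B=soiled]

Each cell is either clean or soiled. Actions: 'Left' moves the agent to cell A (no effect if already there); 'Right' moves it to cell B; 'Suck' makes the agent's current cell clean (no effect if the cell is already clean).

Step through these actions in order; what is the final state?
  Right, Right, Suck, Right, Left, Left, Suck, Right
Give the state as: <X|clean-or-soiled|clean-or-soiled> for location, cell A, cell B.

t=1 Right ⇒ <B|clean|soiled>
t=2 Right ⇒ <B|clean|soiled>
t=3 Suck ⇒ <B|clean|clean>
t=4 Right ⇒ <B|clean|clean>
t=5 Left ⇒ <A|clean|clean>
t=6 Left ⇒ <A|clean|clean>
t=7 Suck ⇒ <A|clean|clean>
t=8 Right ⇒ <B|clean|clean>

<B|clean|clean>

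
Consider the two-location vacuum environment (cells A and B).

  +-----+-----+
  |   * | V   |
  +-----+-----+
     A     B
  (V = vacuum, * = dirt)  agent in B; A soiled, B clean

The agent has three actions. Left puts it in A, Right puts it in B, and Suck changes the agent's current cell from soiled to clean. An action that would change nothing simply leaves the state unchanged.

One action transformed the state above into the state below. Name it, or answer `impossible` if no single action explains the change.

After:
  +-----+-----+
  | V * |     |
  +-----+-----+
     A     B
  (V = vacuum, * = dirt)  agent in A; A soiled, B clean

try  Left: in A — A soiled, B clean  ← match
try Right: in B — A soiled, B clean
try  Suck: in B — A soiled, B clean

Left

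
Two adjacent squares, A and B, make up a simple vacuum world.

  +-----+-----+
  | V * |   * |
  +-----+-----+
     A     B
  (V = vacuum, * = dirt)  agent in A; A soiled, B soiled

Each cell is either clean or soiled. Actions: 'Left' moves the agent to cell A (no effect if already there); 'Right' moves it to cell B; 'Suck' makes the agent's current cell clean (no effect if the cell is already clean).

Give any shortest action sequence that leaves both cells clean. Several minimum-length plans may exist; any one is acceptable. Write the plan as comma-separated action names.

Suck, Right, Suck

step 1/3 (Suck): in A — A clean, B soiled
step 2/3 (Right): in B — A clean, B soiled
step 3/3 (Suck): in B — A clean, B clean
min 3: Suck A + move + Suck B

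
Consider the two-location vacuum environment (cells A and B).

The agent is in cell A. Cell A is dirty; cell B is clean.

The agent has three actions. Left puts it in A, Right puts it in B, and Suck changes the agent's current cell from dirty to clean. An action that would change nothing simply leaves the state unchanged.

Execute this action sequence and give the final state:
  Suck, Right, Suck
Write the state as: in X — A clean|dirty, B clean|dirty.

t=1 Suck ⇒ in A — A clean, B clean
t=2 Right ⇒ in B — A clean, B clean
t=3 Suck ⇒ in B — A clean, B clean

in B — A clean, B clean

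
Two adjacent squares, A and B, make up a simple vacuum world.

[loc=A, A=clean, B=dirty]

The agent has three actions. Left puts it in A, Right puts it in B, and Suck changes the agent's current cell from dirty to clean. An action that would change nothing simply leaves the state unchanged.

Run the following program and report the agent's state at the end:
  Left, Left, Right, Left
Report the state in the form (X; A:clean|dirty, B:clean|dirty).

(A; A:clean, B:dirty)

t=1 Left ⇒ (A; A:clean, B:dirty)
t=2 Left ⇒ (A; A:clean, B:dirty)
t=3 Right ⇒ (B; A:clean, B:dirty)
t=4 Left ⇒ (A; A:clean, B:dirty)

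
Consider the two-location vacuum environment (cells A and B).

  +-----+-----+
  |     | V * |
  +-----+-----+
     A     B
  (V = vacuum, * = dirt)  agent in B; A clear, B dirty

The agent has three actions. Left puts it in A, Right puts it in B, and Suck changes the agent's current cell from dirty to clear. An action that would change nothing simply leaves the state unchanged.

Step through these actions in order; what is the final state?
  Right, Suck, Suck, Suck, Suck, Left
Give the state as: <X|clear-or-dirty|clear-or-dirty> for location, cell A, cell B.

[1] after Right: <B|clear|dirty>
[2] after Suck: <B|clear|clear>
[3] after Suck: <B|clear|clear>
[4] after Suck: <B|clear|clear>
[5] after Suck: <B|clear|clear>
[6] after Left: <A|clear|clear>

<A|clear|clear>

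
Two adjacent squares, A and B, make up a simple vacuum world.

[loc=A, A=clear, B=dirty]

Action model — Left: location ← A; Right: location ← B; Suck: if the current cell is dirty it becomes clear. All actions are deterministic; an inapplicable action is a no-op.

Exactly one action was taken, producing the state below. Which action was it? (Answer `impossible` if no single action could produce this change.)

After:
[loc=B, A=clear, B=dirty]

try  Left: loc=A A=clear B=dirty
try Right: loc=B A=clear B=dirty  ← match
try  Suck: loc=A A=clear B=dirty

Right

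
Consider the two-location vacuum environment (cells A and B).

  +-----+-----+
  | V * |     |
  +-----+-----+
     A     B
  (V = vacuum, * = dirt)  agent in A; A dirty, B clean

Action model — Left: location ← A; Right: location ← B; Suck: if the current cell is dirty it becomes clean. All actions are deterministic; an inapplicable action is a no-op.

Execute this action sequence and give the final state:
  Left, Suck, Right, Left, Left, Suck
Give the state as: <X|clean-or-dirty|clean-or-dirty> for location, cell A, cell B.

t=1 Left ⇒ <A|dirty|clean>
t=2 Suck ⇒ <A|clean|clean>
t=3 Right ⇒ <B|clean|clean>
t=4 Left ⇒ <A|clean|clean>
t=5 Left ⇒ <A|clean|clean>
t=6 Suck ⇒ <A|clean|clean>

<A|clean|clean>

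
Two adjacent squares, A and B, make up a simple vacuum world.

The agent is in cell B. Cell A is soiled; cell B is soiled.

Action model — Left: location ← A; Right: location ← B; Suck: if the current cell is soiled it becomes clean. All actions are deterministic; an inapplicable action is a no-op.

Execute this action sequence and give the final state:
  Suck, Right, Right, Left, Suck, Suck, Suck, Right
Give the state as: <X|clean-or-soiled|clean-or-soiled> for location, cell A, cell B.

<B|clean|clean>

Suck (#1): <B|soiled|clean>
Right (#2): <B|soiled|clean>
Right (#3): <B|soiled|clean>
Left (#4): <A|soiled|clean>
Suck (#5): <A|clean|clean>
Suck (#6): <A|clean|clean>
Suck (#7): <A|clean|clean>
Right (#8): <B|clean|clean>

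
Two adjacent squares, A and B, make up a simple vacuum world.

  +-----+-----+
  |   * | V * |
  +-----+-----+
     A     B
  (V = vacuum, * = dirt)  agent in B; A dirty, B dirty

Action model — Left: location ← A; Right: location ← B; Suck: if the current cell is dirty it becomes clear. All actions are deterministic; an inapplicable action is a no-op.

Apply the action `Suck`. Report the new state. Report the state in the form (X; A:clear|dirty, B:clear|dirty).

start: (B; A:dirty, B:dirty)
1) do Suck; now (B; A:dirty, B:clear)

(B; A:dirty, B:clear)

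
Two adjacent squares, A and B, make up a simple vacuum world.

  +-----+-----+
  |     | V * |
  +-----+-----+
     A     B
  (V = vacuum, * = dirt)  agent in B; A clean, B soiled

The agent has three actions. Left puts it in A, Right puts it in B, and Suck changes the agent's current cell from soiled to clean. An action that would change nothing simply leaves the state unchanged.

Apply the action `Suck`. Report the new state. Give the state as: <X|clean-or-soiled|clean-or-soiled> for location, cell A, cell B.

start: <B|clean|soiled>
step 1/1 (Suck): <B|clean|clean>

<B|clean|clean>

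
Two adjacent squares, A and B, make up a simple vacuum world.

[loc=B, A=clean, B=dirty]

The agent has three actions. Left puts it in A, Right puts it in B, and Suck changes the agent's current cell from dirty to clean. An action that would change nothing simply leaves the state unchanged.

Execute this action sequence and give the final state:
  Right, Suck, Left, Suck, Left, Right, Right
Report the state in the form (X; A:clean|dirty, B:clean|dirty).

(B; A:clean, B:clean)

t=1 Right ⇒ (B; A:clean, B:dirty)
t=2 Suck ⇒ (B; A:clean, B:clean)
t=3 Left ⇒ (A; A:clean, B:clean)
t=4 Suck ⇒ (A; A:clean, B:clean)
t=5 Left ⇒ (A; A:clean, B:clean)
t=6 Right ⇒ (B; A:clean, B:clean)
t=7 Right ⇒ (B; A:clean, B:clean)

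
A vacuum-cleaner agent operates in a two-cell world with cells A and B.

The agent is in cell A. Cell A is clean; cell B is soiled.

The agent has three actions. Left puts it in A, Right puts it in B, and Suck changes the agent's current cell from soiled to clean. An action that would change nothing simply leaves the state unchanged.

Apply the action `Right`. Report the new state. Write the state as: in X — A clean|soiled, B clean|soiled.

in B — A clean, B soiled

start: in A — A clean, B soiled
t=1 Right ⇒ in B — A clean, B soiled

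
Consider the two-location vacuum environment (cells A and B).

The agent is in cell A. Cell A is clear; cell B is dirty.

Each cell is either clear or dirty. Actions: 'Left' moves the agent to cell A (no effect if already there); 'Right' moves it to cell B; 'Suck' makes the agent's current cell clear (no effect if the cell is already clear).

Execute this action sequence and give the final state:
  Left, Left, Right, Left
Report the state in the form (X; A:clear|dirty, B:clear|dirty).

(A; A:clear, B:dirty)

Left (#1): (A; A:clear, B:dirty)
Left (#2): (A; A:clear, B:dirty)
Right (#3): (B; A:clear, B:dirty)
Left (#4): (A; A:clear, B:dirty)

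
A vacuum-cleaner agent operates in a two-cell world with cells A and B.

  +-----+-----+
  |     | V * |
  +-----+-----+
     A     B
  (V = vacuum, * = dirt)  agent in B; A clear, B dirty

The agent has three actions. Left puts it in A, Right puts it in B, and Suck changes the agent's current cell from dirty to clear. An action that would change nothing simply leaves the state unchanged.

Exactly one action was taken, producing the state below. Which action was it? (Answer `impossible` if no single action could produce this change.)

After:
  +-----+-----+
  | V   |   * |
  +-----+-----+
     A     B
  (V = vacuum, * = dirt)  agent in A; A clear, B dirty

Left

try  Left: (A; A:clear, B:dirty)  ← match
try Right: (B; A:clear, B:dirty)
try  Suck: (B; A:clear, B:clear)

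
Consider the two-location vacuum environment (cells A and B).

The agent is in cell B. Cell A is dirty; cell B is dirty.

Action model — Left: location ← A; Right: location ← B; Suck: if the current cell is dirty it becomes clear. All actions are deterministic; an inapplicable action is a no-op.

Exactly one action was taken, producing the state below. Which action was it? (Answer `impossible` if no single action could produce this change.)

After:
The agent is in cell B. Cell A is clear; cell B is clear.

try  Left: <A|dirty|dirty>
try Right: <B|dirty|dirty>
try  Suck: <B|dirty|clear>
no single action produces the after-state

impossible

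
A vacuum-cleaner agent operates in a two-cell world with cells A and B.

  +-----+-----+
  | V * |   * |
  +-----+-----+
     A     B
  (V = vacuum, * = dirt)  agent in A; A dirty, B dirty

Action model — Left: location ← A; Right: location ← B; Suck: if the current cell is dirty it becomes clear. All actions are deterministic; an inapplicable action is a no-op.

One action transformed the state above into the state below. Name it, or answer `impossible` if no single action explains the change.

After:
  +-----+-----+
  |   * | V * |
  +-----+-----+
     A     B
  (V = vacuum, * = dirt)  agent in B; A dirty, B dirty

Right

try  Left: loc=A A=dirty B=dirty
try Right: loc=B A=dirty B=dirty  ← match
try  Suck: loc=A A=clear B=dirty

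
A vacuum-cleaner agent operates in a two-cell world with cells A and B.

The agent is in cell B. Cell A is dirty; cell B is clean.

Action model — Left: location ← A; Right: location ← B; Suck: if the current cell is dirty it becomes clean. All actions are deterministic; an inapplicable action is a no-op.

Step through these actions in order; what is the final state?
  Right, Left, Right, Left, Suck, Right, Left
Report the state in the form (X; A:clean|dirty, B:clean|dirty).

(A; A:clean, B:clean)

t=1 Right ⇒ (B; A:dirty, B:clean)
t=2 Left ⇒ (A; A:dirty, B:clean)
t=3 Right ⇒ (B; A:dirty, B:clean)
t=4 Left ⇒ (A; A:dirty, B:clean)
t=5 Suck ⇒ (A; A:clean, B:clean)
t=6 Right ⇒ (B; A:clean, B:clean)
t=7 Left ⇒ (A; A:clean, B:clean)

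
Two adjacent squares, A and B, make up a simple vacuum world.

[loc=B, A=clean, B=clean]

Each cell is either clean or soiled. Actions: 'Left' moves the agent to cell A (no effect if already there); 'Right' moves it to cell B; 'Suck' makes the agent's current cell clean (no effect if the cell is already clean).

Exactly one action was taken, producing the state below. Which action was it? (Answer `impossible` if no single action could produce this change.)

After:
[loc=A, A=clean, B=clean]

try  Left: <A|clean|clean>  ← match
try Right: <B|clean|clean>
try  Suck: <B|clean|clean>

Left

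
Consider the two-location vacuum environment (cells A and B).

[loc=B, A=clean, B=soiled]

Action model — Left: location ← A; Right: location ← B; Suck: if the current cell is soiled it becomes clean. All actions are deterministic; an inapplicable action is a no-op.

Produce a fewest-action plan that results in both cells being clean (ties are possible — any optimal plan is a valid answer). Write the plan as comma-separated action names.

Suck

1. Suck → loc=B A=clean B=clean
min 1: B is soiled, one Suck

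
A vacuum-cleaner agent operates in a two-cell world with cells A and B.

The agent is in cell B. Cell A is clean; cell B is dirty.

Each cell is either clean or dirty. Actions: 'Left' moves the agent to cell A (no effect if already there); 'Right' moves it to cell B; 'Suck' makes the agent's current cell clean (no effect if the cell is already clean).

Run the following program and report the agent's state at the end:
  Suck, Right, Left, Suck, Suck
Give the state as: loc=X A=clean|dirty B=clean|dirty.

[1] after Suck: loc=B A=clean B=clean
[2] after Right: loc=B A=clean B=clean
[3] after Left: loc=A A=clean B=clean
[4] after Suck: loc=A A=clean B=clean
[5] after Suck: loc=A A=clean B=clean

loc=A A=clean B=clean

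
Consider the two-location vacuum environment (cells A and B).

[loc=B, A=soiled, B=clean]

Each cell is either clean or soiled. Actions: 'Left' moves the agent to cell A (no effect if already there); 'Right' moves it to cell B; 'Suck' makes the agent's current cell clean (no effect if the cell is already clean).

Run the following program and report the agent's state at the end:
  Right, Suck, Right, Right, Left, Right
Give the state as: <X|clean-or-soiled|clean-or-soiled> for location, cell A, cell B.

1. Right → <B|soiled|clean>
2. Suck → <B|soiled|clean>
3. Right → <B|soiled|clean>
4. Right → <B|soiled|clean>
5. Left → <A|soiled|clean>
6. Right → <B|soiled|clean>

<B|soiled|clean>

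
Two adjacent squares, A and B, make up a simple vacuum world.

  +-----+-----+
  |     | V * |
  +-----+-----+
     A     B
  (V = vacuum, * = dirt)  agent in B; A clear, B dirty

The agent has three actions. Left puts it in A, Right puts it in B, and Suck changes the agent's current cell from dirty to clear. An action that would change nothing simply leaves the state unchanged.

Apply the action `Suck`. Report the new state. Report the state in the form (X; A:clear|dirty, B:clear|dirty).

(B; A:clear, B:clear)

start: (B; A:clear, B:dirty)
[1] after Suck: (B; A:clear, B:clear)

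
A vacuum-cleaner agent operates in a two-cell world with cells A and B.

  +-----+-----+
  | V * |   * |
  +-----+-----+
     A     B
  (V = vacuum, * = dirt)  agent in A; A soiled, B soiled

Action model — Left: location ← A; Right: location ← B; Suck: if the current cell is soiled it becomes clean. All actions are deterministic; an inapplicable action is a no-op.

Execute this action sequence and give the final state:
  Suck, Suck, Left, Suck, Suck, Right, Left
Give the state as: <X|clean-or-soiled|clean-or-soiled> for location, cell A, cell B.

[1] after Suck: <A|clean|soiled>
[2] after Suck: <A|clean|soiled>
[3] after Left: <A|clean|soiled>
[4] after Suck: <A|clean|soiled>
[5] after Suck: <A|clean|soiled>
[6] after Right: <B|clean|soiled>
[7] after Left: <A|clean|soiled>

<A|clean|soiled>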